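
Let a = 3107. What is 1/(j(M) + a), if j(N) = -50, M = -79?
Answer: 1/3057 ≈ 0.00032712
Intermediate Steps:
1/(j(M) + a) = 1/(-50 + 3107) = 1/3057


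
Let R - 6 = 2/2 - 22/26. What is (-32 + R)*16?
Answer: -5376/13 ≈ -413.54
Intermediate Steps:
R = 80/13 (R = 6 + (2/2 - 22/26) = 6 + (2*(1/2) - 22*1/26) = 6 + (1 - 11/13) = 6 + 2/13 = 80/13 ≈ 6.1538)
(-32 + R)*16 = (-32 + 80/13)*16 = -336/13*16 = -5376/13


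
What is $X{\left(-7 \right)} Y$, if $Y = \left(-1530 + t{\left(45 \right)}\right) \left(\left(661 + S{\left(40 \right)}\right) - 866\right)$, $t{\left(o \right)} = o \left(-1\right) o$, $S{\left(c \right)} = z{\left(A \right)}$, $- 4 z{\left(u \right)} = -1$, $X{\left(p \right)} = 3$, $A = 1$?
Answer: $\frac{8734635}{4} \approx 2.1837 \cdot 10^{6}$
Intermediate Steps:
$z{\left(u \right)} = \frac{1}{4}$ ($z{\left(u \right)} = \left(- \frac{1}{4}\right) \left(-1\right) = \frac{1}{4}$)
$S{\left(c \right)} = \frac{1}{4}$
$t{\left(o \right)} = - o^{2}$ ($t{\left(o \right)} = - o o = - o^{2}$)
$Y = \frac{2911545}{4}$ ($Y = \left(-1530 - 45^{2}\right) \left(\left(661 + \frac{1}{4}\right) - 866\right) = \left(-1530 - 2025\right) \left(\frac{2645}{4} - 866\right) = \left(-1530 - 2025\right) \left(- \frac{819}{4}\right) = \left(-3555\right) \left(- \frac{819}{4}\right) = \frac{2911545}{4} \approx 7.2789 \cdot 10^{5}$)
$X{\left(-7 \right)} Y = 3 \cdot \frac{2911545}{4} = \frac{8734635}{4}$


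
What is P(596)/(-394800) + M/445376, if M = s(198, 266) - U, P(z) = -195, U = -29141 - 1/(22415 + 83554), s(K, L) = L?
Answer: 1291136442943/19409375292720 ≈ 0.066521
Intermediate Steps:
U = -3088042630/105969 (U = -29141 - 1/105969 = -3088042630/105969 ≈ -29141.)
M = 3116230384/105969 (M = 266 - 1*(-3088042630/105969) = 266 + 3088042630/105969 = 3116230384/105969 ≈ 29407.)
P(596)/(-394800) + M/445376 = -195/(-394800) + (3116230384/105969)/445376 = -195*(-1/394800) + (3116230384/105969)*(1/445376) = 13/26320 + 194764399/2949753084 = 1291136442943/19409375292720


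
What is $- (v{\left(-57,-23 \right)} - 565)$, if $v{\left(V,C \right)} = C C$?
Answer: $36$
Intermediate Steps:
$v{\left(V,C \right)} = C^{2}$
$- (v{\left(-57,-23 \right)} - 565) = - (\left(-23\right)^{2} - 565) = - (529 - 565) = \left(-1\right) \left(-36\right) = 36$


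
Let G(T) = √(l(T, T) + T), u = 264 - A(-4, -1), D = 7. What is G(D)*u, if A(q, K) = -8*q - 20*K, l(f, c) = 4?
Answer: 212*√11 ≈ 703.12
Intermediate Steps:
A(q, K) = -20*K - 8*q
u = 212 (u = 264 - (-20*(-1) - 8*(-4)) = 264 - (20 + 32) = 264 - 1*52 = 264 - 52 = 212)
G(T) = √(4 + T)
G(D)*u = √(4 + 7)*212 = √11*212 = 212*√11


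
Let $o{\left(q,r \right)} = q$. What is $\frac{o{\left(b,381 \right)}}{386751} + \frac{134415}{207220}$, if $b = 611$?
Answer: $\frac{10422349417}{16028508444} \approx 0.65024$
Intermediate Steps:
$\frac{o{\left(b,381 \right)}}{386751} + \frac{134415}{207220} = \frac{611}{386751} + \frac{134415}{207220} = 611 \cdot \frac{1}{386751} + 134415 \cdot \frac{1}{207220} = \frac{611}{386751} + \frac{26883}{41444} = \frac{10422349417}{16028508444}$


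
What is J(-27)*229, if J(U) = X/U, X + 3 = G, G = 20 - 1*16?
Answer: -229/27 ≈ -8.4815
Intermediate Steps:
G = 4 (G = 20 - 16 = 4)
X = 1 (X = -3 + 4 = 1)
J(U) = 1/U
J(-27)*229 = 229/(-27) = -1/27*229 = -229/27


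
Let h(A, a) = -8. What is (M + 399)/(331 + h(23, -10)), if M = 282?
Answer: 681/323 ≈ 2.1084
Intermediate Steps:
(M + 399)/(331 + h(23, -10)) = (282 + 399)/(331 - 8) = 681/323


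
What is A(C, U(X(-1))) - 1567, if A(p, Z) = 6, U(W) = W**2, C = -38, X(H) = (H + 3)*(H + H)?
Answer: -1561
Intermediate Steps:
X(H) = 2*H*(3 + H) (X(H) = (3 + H)*(2*H) = 2*H*(3 + H))
A(C, U(X(-1))) - 1567 = 6 - 1567 = -1561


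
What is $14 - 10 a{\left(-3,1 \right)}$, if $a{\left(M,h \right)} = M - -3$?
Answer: $14$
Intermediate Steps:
$a{\left(M,h \right)} = 3 + M$ ($a{\left(M,h \right)} = M + 3 = 3 + M$)
$14 - 10 a{\left(-3,1 \right)} = 14 - 10 \left(3 - 3\right) = 14 - 0 = 14 + 0 = 14$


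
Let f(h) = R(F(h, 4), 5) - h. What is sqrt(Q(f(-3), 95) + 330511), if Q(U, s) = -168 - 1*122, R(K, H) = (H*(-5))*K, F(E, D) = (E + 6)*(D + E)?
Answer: sqrt(330221) ≈ 574.65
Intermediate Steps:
F(E, D) = (6 + E)*(D + E)
R(K, H) = -5*H*K (R(K, H) = (-5*H)*K = -5*H*K)
f(h) = -600 - 251*h - 25*h**2 (f(h) = -5*5*(h**2 + 6*4 + 6*h + 4*h) - h = -5*5*(h**2 + 24 + 6*h + 4*h) - h = -5*5*(24 + h**2 + 10*h) - h = (-600 - 250*h - 25*h**2) - h = -600 - 251*h - 25*h**2)
Q(U, s) = -290 (Q(U, s) = -168 - 122 = -290)
sqrt(Q(f(-3), 95) + 330511) = sqrt(-290 + 330511) = sqrt(330221)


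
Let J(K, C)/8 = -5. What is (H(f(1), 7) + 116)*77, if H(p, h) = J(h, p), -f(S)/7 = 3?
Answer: 5852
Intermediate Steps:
J(K, C) = -40 (J(K, C) = 8*(-5) = -40)
f(S) = -21 (f(S) = -7*3 = -21)
H(p, h) = -40
(H(f(1), 7) + 116)*77 = (-40 + 116)*77 = 76*77 = 5852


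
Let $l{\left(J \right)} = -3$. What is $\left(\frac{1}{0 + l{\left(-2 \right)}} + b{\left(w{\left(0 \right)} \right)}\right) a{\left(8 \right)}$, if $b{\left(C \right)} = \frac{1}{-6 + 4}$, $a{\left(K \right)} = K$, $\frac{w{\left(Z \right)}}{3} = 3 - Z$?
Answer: $- \frac{20}{3} \approx -6.6667$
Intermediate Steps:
$w{\left(Z \right)} = 9 - 3 Z$ ($w{\left(Z \right)} = 3 \left(3 - Z\right) = 9 - 3 Z$)
$b{\left(C \right)} = - \frac{1}{2}$ ($b{\left(C \right)} = \frac{1}{-2} = - \frac{1}{2}$)
$\left(\frac{1}{0 + l{\left(-2 \right)}} + b{\left(w{\left(0 \right)} \right)}\right) a{\left(8 \right)} = \left(\frac{1}{0 - 3} - \frac{1}{2}\right) 8 = \left(\frac{1}{-3} - \frac{1}{2}\right) 8 = \left(- \frac{1}{3} - \frac{1}{2}\right) 8 = \left(- \frac{5}{6}\right) 8 = - \frac{20}{3}$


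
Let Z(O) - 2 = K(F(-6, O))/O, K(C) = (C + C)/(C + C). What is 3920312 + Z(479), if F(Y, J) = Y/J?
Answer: 1877830407/479 ≈ 3.9203e+6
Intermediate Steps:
K(C) = 1 (K(C) = (2*C)/((2*C)) = (2*C)*(1/(2*C)) = 1)
Z(O) = 2 + 1/O
3920312 + Z(479) = 3920312 + (2 + 1/479) = 3920312 + 959/479 = 1877830407/479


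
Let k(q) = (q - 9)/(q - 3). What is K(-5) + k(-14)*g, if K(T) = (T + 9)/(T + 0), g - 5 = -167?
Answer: -18698/85 ≈ -219.98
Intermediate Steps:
g = -162 (g = 5 - 167 = -162)
k(q) = (-9 + q)/(-3 + q)
K(T) = (9 + T)/T
K(-5) + k(-14)*g = (9 - 5)/(-5) + ((-9 - 14)/(-3 - 14))*(-162) = -1/5*4 + (-23/(-17))*(-162) = -4/5 - 1/17*(-23)*(-162) = -4/5 + (23/17)*(-162) = -4/5 - 3726/17 = -18698/85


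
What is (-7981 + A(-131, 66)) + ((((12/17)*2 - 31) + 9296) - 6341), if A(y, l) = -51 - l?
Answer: -87934/17 ≈ -5172.6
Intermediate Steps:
(-7981 + A(-131, 66)) + ((((12/17)*2 - 31) + 9296) - 6341) = (-7981 + (-51 - 1*66)) + ((((12/17)*2 - 31) + 9296) - 6341) = (-7981 + (-51 - 66)) + ((((12*(1/17))*2 - 31) + 9296) - 6341) = (-7981 - 117) + ((((12/17)*2 - 31) + 9296) - 6341) = -8098 + (((24/17 - 31) + 9296) - 6341) = -8098 + ((-503/17 + 9296) - 6341) = -8098 + (157529/17 - 6341) = -8098 + 49732/17 = -87934/17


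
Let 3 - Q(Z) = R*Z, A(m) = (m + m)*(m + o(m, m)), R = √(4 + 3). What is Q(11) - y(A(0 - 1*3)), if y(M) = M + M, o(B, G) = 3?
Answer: 3 - 11*√7 ≈ -26.103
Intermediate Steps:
R = √7 ≈ 2.6458
A(m) = 2*m*(3 + m) (A(m) = (m + m)*(m + 3) = (2*m)*(3 + m) = 2*m*(3 + m))
Q(Z) = 3 - Z*√7 (Q(Z) = 3 - √7*Z = 3 - Z*√7)
y(M) = 2*M
Q(11) - y(A(0 - 1*3)) = (3 - 1*11*√7) - 2*2*(0 - 1*3)*(3 + (0 - 1*3)) = (3 - 11*√7) - 2*2*(0 - 3)*(3 + (0 - 3)) = (3 - 11*√7) - 2*2*(-3)*(3 - 3) = (3 - 11*√7) - 2*2*(-3)*0 = (3 - 11*√7) - 2*0 = (3 - 11*√7) - 1*0 = (3 - 11*√7) + 0 = 3 - 11*√7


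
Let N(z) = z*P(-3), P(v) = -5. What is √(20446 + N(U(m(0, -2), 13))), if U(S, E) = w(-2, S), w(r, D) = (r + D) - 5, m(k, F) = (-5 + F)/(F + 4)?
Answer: √81994/2 ≈ 143.17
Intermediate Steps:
m(k, F) = (-5 + F)/(4 + F)
w(r, D) = -5 + D + r (w(r, D) = (D + r) - 5 = -5 + D + r)
U(S, E) = -7 + S (U(S, E) = -5 + S - 2 = -7 + S)
N(z) = -5*z (N(z) = z*(-5) = -5*z)
√(20446 + N(U(m(0, -2), 13))) = √(20446 - 5*(-7 + (-5 - 2)/(4 - 2))) = √(20446 - 5*(-7 - 7/2)) = √(20446 - 5*(-21/2)) = √(20446 + 105/2) = √(40997/2) = √81994/2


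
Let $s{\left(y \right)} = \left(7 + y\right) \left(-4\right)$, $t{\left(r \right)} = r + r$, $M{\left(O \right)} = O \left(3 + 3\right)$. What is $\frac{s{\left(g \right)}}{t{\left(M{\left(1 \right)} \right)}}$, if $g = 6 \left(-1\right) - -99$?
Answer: $- \frac{100}{3} \approx -33.333$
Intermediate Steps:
$M{\left(O \right)} = 6 O$ ($M{\left(O \right)} = O 6 = 6 O$)
$t{\left(r \right)} = 2 r$
$g = 93$ ($g = -6 + 99 = 93$)
$s{\left(y \right)} = -28 - 4 y$
$\frac{s{\left(g \right)}}{t{\left(M{\left(1 \right)} \right)}} = \frac{-28 - 372}{2 \cdot 6 \cdot 1} = \frac{-28 - 372}{2 \cdot 6} = - \frac{400}{12} = \left(-400\right) \frac{1}{12} = - \frac{100}{3}$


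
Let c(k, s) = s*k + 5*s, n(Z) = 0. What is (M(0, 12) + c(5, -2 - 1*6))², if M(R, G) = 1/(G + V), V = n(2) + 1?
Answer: 1079521/169 ≈ 6387.7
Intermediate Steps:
c(k, s) = 5*s + k*s (c(k, s) = k*s + 5*s = 5*s + k*s)
V = 1 (V = 0 + 1 = 1)
M(R, G) = 1/(1 + G) (M(R, G) = 1/(G + 1) = 1/(1 + G))
(M(0, 12) + c(5, -2 - 1*6))² = (1/(1 + 12) + (-2 - 1*6)*(5 + 5))² = (1/13 + (-2 - 6)*10)² = (1/13 - 8*10)² = (1/13 - 80)² = (-1039/13)² = 1079521/169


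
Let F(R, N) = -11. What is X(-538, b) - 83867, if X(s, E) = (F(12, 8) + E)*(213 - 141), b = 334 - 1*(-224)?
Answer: -44483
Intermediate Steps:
b = 558 (b = 334 + 224 = 558)
X(s, E) = -792 + 72*E (X(s, E) = (-11 + E)*(213 - 141) = (-11 + E)*72 = -792 + 72*E)
X(-538, b) - 83867 = (-792 + 72*558) - 83867 = (-792 + 40176) - 83867 = 39384 - 83867 = -44483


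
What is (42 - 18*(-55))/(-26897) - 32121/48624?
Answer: -304712835/435946576 ≈ -0.69897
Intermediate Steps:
(42 - 18*(-55))/(-26897) - 32121/48624 = (42 + 990)*(-1/26897) - 32121*1/48624 = 1032*(-1/26897) - 10707/16208 = -1032/26897 - 10707/16208 = -304712835/435946576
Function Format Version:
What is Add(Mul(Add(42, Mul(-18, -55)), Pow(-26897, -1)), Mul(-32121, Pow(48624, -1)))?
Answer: Rational(-304712835, 435946576) ≈ -0.69897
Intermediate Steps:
Add(Mul(Add(42, Mul(-18, -55)), Pow(-26897, -1)), Mul(-32121, Pow(48624, -1))) = Add(Mul(Add(42, 990), Rational(-1, 26897)), Mul(-32121, Rational(1, 48624))) = Add(Mul(1032, Rational(-1, 26897)), Rational(-10707, 16208)) = Add(Rational(-1032, 26897), Rational(-10707, 16208)) = Rational(-304712835, 435946576)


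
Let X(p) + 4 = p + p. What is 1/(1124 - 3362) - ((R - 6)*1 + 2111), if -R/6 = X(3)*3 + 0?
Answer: -4630423/2238 ≈ -2069.0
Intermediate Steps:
X(p) = -4 + 2*p (X(p) = -4 + (p + p) = -4 + 2*p)
R = -36 (R = -6*((-4 + 2*3)*3 + 0) = -6*((-4 + 6)*3 + 0) = -6*(2*3 + 0) = -6*(6 + 0) = -6*6 = -36)
1/(1124 - 3362) - ((R - 6)*1 + 2111) = 1/(1124 - 3362) - ((-36 - 6)*1 + 2111) = 1/(-2238) - (-42*1 + 2111) = -1/2238 - (-42 + 2111) = -1/2238 - 1*2069 = -1/2238 - 2069 = -4630423/2238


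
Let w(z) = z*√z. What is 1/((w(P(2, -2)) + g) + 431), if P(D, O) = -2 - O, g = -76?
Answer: 1/355 ≈ 0.0028169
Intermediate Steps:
w(z) = z^(3/2)
1/((w(P(2, -2)) + g) + 431) = 1/(((-2 - 1*(-2))^(3/2) - 76) + 431) = 1/(((-2 + 2)^(3/2) - 76) + 431) = 1/((0^(3/2) - 76) + 431) = 1/((0 - 76) + 431) = 1/(-76 + 431) = 1/355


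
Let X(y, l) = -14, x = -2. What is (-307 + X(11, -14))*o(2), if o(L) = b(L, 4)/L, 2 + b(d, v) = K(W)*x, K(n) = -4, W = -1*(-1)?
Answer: -963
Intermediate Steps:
W = 1
b(d, v) = 6 (b(d, v) = -2 - 4*(-2) = -2 + 8 = 6)
o(L) = 6/L
(-307 + X(11, -14))*o(2) = (-307 - 14)*(6/2) = -1926/2 = -321*3 = -963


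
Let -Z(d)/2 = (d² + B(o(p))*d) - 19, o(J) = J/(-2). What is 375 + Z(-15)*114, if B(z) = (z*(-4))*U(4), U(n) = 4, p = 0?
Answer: -46593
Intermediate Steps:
o(J) = -J/2 (o(J) = J*(-½) = -J/2)
B(z) = -16*z (B(z) = (z*(-4))*4 = -4*z*4 = -16*z)
Z(d) = 38 - 2*d² (Z(d) = -2*((d² + (-(-8)*0)*d) - 19) = -2*((d² + (-16*0)*d) - 19) = -2*((d² + 0*d) - 19) = -2*((d² + 0) - 19) = -2*(d² - 19) = -2*(-19 + d²) = 38 - 2*d²)
375 + Z(-15)*114 = 375 + (38 - 2*(-15)²)*114 = 375 + (38 - 2*225)*114 = 375 + (38 - 450)*114 = 375 - 412*114 = 375 - 46968 = -46593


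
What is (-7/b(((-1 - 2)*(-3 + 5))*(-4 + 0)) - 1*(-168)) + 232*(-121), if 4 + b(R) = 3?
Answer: -27897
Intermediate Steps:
b(R) = -1 (b(R) = -4 + 3 = -1)
(-7/b(((-1 - 2)*(-3 + 5))*(-4 + 0)) - 1*(-168)) + 232*(-121) = (-7/(-1) - 1*(-168)) + 232*(-121) = (-7*(-1) + 168) - 28072 = (7 + 168) - 28072 = 175 - 28072 = -27897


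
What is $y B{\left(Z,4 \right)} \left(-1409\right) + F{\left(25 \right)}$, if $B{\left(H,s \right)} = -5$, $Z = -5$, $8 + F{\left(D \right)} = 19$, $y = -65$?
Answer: $-457914$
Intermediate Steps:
$F{\left(D \right)} = 11$ ($F{\left(D \right)} = -8 + 19 = 11$)
$y B{\left(Z,4 \right)} \left(-1409\right) + F{\left(25 \right)} = \left(-65\right) \left(-5\right) \left(-1409\right) + 11 = 325 \left(-1409\right) + 11 = -457925 + 11 = -457914$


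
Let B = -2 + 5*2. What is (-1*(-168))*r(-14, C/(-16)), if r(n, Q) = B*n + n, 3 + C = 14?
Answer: -21168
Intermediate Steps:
C = 11 (C = -3 + 14 = 11)
B = 8 (B = -2 + 10 = 8)
r(n, Q) = 9*n (r(n, Q) = 8*n + n = 9*n)
(-1*(-168))*r(-14, C/(-16)) = (-1*(-168))*(9*(-14)) = 168*(-126) = -21168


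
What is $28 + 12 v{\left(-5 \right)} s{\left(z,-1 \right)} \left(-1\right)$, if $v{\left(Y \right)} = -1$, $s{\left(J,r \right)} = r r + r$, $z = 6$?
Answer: $28$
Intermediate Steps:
$s{\left(J,r \right)} = r + r^{2}$ ($s{\left(J,r \right)} = r^{2} + r = r + r^{2}$)
$28 + 12 v{\left(-5 \right)} s{\left(z,-1 \right)} \left(-1\right) = 28 + 12 - \left(-1\right) \left(1 - 1\right) \left(-1\right) = 28 + 12 - \left(-1\right) 0 \left(-1\right) = 28 + 12 \left(-1\right) 0 \left(-1\right) = 28 + 12 \cdot 0 \left(-1\right) = 28 + 12 \cdot 0 = 28 + 0 = 28$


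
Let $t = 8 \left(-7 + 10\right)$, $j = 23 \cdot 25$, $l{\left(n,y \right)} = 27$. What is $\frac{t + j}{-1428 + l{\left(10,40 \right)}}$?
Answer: $- \frac{599}{1401} \approx -0.42755$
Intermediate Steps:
$j = 575$
$t = 24$ ($t = 8 \cdot 3 = 24$)
$\frac{t + j}{-1428 + l{\left(10,40 \right)}} = \frac{24 + 575}{-1428 + 27} = \frac{599}{-1401} = 599 \left(- \frac{1}{1401}\right) = - \frac{599}{1401}$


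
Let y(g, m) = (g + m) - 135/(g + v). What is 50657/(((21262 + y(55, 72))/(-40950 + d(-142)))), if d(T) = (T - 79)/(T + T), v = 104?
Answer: -31223337920359/321934448 ≈ -96987.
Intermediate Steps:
d(T) = (-79 + T)/(2*T) (d(T) = (-79 + T)/((2*T)) = (-79 + T)*(1/(2*T)) = (-79 + T)/(2*T))
y(g, m) = g + m - 135/(104 + g) (y(g, m) = (g + m) - 135/(g + 104) = (g + m) - 135/(104 + g) = g + m - 135/(104 + g))
50657/(((21262 + y(55, 72))/(-40950 + d(-142)))) = 50657/(((21262 + (-135 + 55**2 + 104*55 + 104*72 + 55*72)/(104 + 55))/(-40950 + (1/2)*(-79 - 142)/(-142)))) = 50657/(((21262 + (-135 + 3025 + 5720 + 7488 + 3960)/159)/(-40950 + (1/2)*(-1/142)*(-221)))) = 50657/(((21262 + (1/159)*20058)/(-40950 + 221/284))) = 50657/(((21262 + 6686/53)/(-11629579/284))) = 50657/(((1133572/53)*(-284/11629579))) = 50657/(-321934448/616367687) = 50657*(-616367687/321934448) = -31223337920359/321934448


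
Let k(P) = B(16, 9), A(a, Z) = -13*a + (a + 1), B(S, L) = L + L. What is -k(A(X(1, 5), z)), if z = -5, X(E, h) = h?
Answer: -18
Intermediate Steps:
B(S, L) = 2*L
A(a, Z) = 1 - 12*a (A(a, Z) = -13*a + (1 + a) = 1 - 12*a)
k(P) = 18 (k(P) = 2*9 = 18)
-k(A(X(1, 5), z)) = -1*18 = -18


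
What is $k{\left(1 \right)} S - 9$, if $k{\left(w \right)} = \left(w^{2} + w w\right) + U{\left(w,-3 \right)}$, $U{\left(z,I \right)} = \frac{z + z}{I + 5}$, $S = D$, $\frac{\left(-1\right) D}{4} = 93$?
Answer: $-1125$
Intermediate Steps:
$D = -372$ ($D = \left(-4\right) 93 = -372$)
$S = -372$
$U{\left(z,I \right)} = \frac{2 z}{5 + I}$
$k{\left(w \right)} = w + 2 w^{2}$ ($k{\left(w \right)} = \left(w^{2} + w w\right) + \frac{2 w}{5 - 3} = \left(w^{2} + w^{2}\right) + \frac{2 w}{2} = 2 w^{2} + 2 w \frac{1}{2} = 2 w^{2} + w = w + 2 w^{2}$)
$k{\left(1 \right)} S - 9 = 1 \left(1 + 2 \cdot 1\right) \left(-372\right) - 9 = 1 \left(1 + 2\right) \left(-372\right) + \left(-48 + 39\right) = 1 \cdot 3 \left(-372\right) - 9 = 3 \left(-372\right) - 9 = -1116 - 9 = -1125$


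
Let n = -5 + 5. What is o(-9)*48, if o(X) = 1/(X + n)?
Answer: -16/3 ≈ -5.3333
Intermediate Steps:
n = 0
o(X) = 1/X (o(X) = 1/(X + 0) = 1/X)
o(-9)*48 = 48/(-9) = -⅑*48 = -16/3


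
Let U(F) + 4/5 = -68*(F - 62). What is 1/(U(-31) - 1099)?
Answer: 5/26121 ≈ 0.00019142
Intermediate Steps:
U(F) = 21076/5 - 68*F (U(F) = -⅘ - 68*(F - 62) = -⅘ - 68*(-62 + F) = -⅘ + (4216 - 68*F) = 21076/5 - 68*F)
1/(U(-31) - 1099) = 1/((21076/5 - 68*(-31)) - 1099) = 1/((21076/5 + 2108) - 1099) = 1/(31616/5 - 1099) = 1/(26121/5) = 5/26121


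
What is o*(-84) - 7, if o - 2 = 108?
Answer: -9247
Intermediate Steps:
o = 110 (o = 2 + 108 = 110)
o*(-84) - 7 = 110*(-84) - 7 = -9240 - 7 = -9247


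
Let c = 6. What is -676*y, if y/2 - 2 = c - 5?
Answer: -4056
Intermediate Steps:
y = 6 (y = 4 + 2*(6 - 5) = 4 + 2*1 = 4 + 2 = 6)
-676*y = -676*6 = -4056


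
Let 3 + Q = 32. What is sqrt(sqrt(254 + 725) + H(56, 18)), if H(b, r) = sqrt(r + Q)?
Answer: sqrt(sqrt(47) + sqrt(979)) ≈ 6.1761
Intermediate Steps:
Q = 29 (Q = -3 + 32 = 29)
H(b, r) = sqrt(29 + r) (H(b, r) = sqrt(r + 29) = sqrt(29 + r))
sqrt(sqrt(254 + 725) + H(56, 18)) = sqrt(sqrt(254 + 725) + sqrt(29 + 18)) = sqrt(sqrt(979) + sqrt(47)) = sqrt(sqrt(47) + sqrt(979))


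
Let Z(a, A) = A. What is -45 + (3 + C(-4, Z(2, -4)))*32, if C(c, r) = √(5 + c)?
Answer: 83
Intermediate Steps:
-45 + (3 + C(-4, Z(2, -4)))*32 = -45 + (3 + √(5 - 4))*32 = -45 + (3 + √1)*32 = -45 + (3 + 1)*32 = -45 + 4*32 = -45 + 128 = 83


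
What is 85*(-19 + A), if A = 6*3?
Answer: -85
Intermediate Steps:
A = 18
85*(-19 + A) = 85*(-19 + 18) = 85*(-1) = -85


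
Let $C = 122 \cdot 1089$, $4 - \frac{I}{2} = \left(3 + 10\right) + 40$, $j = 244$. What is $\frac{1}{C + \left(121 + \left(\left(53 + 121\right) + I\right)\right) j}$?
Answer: $\frac{1}{180926} \approx 5.5271 \cdot 10^{-6}$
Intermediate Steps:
$I = -98$ ($I = 8 - 2 \left(\left(3 + 10\right) + 40\right) = 8 - 2 \left(13 + 40\right) = 8 - 106 = -98$)
$C = 132858$
$\frac{1}{C + \left(121 + \left(\left(53 + 121\right) + I\right)\right) j} = \frac{1}{132858 + \left(121 + \left(\left(53 + 121\right) - 98\right)\right) 244} = \frac{1}{132858 + \left(121 + \left(174 - 98\right)\right) 244} = \frac{1}{132858 + \left(121 + 76\right) 244} = \frac{1}{132858 + 197 \cdot 244} = \frac{1}{132858 + 48068} = \frac{1}{180926}$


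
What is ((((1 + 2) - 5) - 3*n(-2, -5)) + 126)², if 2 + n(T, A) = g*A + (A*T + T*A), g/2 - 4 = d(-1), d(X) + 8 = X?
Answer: 6400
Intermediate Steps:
d(X) = -8 + X
g = -10 (g = 8 + 2*(-8 - 1) = 8 + 2*(-9) = 8 - 18 = -10)
n(T, A) = -2 - 10*A + 2*A*T (n(T, A) = -2 + (-10*A + (A*T + T*A)) = -2 + (-10*A + (A*T + A*T)) = -2 + (-10*A + 2*A*T) = -2 - 10*A + 2*A*T)
((((1 + 2) - 5) - 3*n(-2, -5)) + 126)² = ((((1 + 2) - 5) - 3*(-2 - 10*(-5) + 2*(-5)*(-2))) + 126)² = (((3 - 5) - 3*(-2 + 50 + 20)) + 126)² = ((-2 - 3*68) + 126)² = ((-2 - 204) + 126)² = (-206 + 126)² = (-80)² = 6400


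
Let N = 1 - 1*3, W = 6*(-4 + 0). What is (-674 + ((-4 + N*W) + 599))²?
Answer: 961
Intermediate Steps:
W = -24 (W = 6*(-4) = -24)
N = -2 (N = 1 - 3 = -2)
(-674 + ((-4 + N*W) + 599))² = (-674 + ((-4 - 2*(-24)) + 599))² = (-674 + ((-4 + 48) + 599))² = (-674 + (44 + 599))² = (-674 + 643)² = (-31)² = 961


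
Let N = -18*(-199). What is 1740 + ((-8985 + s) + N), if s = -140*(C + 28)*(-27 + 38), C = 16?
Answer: -71423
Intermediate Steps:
N = 3582
s = -67760 (s = -140*(16 + 28)*(-27 + 38) = -6160*11 = -140*484 = -67760)
1740 + ((-8985 + s) + N) = 1740 + ((-8985 - 67760) + 3582) = 1740 + (-76745 + 3582) = 1740 - 73163 = -71423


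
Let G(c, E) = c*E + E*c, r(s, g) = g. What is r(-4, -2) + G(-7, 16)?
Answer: -226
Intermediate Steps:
G(c, E) = 2*E*c (G(c, E) = E*c + E*c = 2*E*c)
r(-4, -2) + G(-7, 16) = -2 + 2*16*(-7) = -2 - 224 = -226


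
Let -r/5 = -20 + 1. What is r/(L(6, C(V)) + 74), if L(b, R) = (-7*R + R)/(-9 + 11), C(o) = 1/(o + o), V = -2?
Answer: 380/299 ≈ 1.2709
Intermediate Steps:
r = 95 (r = -5*(-20 + 1) = -5*(-19) = 95)
C(o) = 1/(2*o)
L(b, R) = -3*R (L(b, R) = -6*R/2 = -6*R*(½) = -3*R)
r/(L(6, C(V)) + 74) = 95/(-3/(2*(-2)) + 74) = 95/(-3*(-1)/(2*2) + 74) = 95/(-3*(-¼) + 74) = 95/(¾ + 74) = 95/(299/4) = 95*(4/299) = 380/299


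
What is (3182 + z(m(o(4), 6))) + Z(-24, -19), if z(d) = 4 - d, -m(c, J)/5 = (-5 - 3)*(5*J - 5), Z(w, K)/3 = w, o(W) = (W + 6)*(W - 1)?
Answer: 2114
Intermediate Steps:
o(W) = (-1 + W)*(6 + W) (o(W) = (6 + W)*(-1 + W) = (-1 + W)*(6 + W))
Z(w, K) = 3*w
m(c, J) = -200 + 200*J (m(c, J) = -5*(-5 - 3)*(5*J - 5) = -(-40)*(-5 + 5*J) = -5*(40 - 40*J) = -200 + 200*J)
(3182 + z(m(o(4), 6))) + Z(-24, -19) = (3182 + (4 - (-200 + 200*6))) + 3*(-24) = (3182 + (4 - (-200 + 1200))) - 72 = (3182 + (4 - 1*1000)) - 72 = (3182 + (4 - 1000)) - 72 = (3182 - 996) - 72 = 2186 - 72 = 2114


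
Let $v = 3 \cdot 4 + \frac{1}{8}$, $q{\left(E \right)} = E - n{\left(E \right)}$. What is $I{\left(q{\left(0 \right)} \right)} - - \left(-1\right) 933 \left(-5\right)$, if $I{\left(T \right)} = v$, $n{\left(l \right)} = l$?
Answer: $\frac{37417}{8} \approx 4677.1$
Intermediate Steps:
$q{\left(E \right)} = 0$ ($q{\left(E \right)} = E - E = 0$)
$v = \frac{97}{8}$ ($v = 12 + \frac{1}{8} = \frac{97}{8} \approx 12.125$)
$I{\left(T \right)} = \frac{97}{8}$
$I{\left(q{\left(0 \right)} \right)} - - \left(-1\right) 933 \left(-5\right) = \frac{97}{8} - - \left(-1\right) 933 \left(-5\right) = \frac{97}{8} - - \left(-1\right) \left(-4665\right) = \frac{97}{8} - \left(-1\right) 4665 = \frac{97}{8} - -4665 = \frac{97}{8} + 4665 = \frac{37417}{8}$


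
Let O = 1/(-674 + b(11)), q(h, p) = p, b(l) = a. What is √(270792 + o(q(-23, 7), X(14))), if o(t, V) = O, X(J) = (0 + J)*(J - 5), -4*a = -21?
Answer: 2*√19376859943/535 ≈ 520.38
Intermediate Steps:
a = 21/4 (a = -¼*(-21) = 21/4 ≈ 5.2500)
b(l) = 21/4
X(J) = J*(-5 + J)
O = -4/2675 (O = 1/(-674 + 21/4) = 1/(-2675/4) = -4/2675 ≈ -0.0014953)
o(t, V) = -4/2675
√(270792 + o(q(-23, 7), X(14))) = √(270792 - 4/2675) = √(724368596/2675) = 2*√19376859943/535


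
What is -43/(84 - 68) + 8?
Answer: 85/16 ≈ 5.3125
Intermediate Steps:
-43/(84 - 68) + 8 = -43/16 + 8 = 85/16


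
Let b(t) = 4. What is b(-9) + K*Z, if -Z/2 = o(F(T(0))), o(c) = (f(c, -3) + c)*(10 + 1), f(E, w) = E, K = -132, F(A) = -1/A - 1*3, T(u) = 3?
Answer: -19356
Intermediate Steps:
F(A) = -3 - 1/A (F(A) = -1/A - 3 = -3 - 1/A)
o(c) = 22*c (o(c) = (c + c)*(10 + 1) = (2*c)*11 = 22*c)
Z = 440/3 (Z = -44*(-3 - 1/3) = -44*(-3 - 1*⅓) = -44*(-3 - ⅓) = -44*(-10)/3 = -2*(-220/3) = 440/3 ≈ 146.67)
b(-9) + K*Z = 4 - 132*440/3 = 4 - 19360 = -19356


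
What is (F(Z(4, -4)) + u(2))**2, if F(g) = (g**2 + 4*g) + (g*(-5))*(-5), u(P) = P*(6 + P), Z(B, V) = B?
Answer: 21904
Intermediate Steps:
F(g) = g**2 + 29*g (F(g) = (g**2 + 4*g) - 5*g*(-5) = (g**2 + 4*g) + 25*g = g**2 + 29*g)
(F(Z(4, -4)) + u(2))**2 = (4*(29 + 4) + 2*(6 + 2))**2 = (4*33 + 2*8)**2 = (132 + 16)**2 = 148**2 = 21904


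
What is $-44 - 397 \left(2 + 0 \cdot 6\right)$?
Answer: $-838$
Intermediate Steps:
$-44 - 397 \left(2 + 0 \cdot 6\right) = -44 - 397 \left(2 + 0\right) = -44 - 794 = -838$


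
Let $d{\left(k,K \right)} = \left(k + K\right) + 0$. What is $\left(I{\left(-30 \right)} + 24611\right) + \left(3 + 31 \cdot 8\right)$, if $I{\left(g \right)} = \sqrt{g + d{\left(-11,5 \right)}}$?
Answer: $24862 + 6 i \approx 24862.0 + 6.0 i$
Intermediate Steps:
$d{\left(k,K \right)} = K + k$ ($d{\left(k,K \right)} = \left(K + k\right) + 0 = K + k$)
$I{\left(g \right)} = \sqrt{-6 + g}$ ($I{\left(g \right)} = \sqrt{g + \left(5 - 11\right)} = \sqrt{g - 6} = \sqrt{-6 + g}$)
$\left(I{\left(-30 \right)} + 24611\right) + \left(3 + 31 \cdot 8\right) = \left(\sqrt{-6 - 30} + 24611\right) + \left(3 + 31 \cdot 8\right) = \left(\sqrt{-36} + 24611\right) + \left(3 + 248\right) = \left(6 i + 24611\right) + 251 = \left(24611 + 6 i\right) + 251 = 24862 + 6 i$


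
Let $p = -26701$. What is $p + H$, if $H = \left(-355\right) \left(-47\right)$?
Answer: $-10016$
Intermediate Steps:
$H = 16685$
$p + H = -26701 + 16685 = -10016$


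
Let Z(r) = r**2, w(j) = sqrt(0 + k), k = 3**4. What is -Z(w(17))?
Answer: -81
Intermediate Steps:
k = 81
w(j) = 9 (w(j) = sqrt(0 + 81) = sqrt(81) = 9)
-Z(w(17)) = -1*9**2 = -1*81 = -81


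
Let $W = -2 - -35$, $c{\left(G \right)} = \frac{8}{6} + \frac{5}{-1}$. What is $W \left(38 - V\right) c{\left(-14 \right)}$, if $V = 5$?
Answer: $-3993$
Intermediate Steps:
$c{\left(G \right)} = - \frac{11}{3}$ ($c{\left(G \right)} = 8 \cdot \frac{1}{6} + 5 \left(-1\right) = \frac{4}{3} - 5 = - \frac{11}{3}$)
$W = 33$ ($W = -2 + 35 = 33$)
$W \left(38 - V\right) c{\left(-14 \right)} = 33 \left(38 - 5\right) \left(- \frac{11}{3}\right) = 33 \cdot 33 \left(- \frac{11}{3}\right) = 1089 \left(- \frac{11}{3}\right) = -3993$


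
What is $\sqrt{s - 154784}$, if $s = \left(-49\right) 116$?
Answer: $2 i \sqrt{40117} \approx 400.58 i$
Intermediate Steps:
$s = -5684$
$\sqrt{s - 154784} = \sqrt{-5684 - 154784} = \sqrt{-160468} = 2 i \sqrt{40117}$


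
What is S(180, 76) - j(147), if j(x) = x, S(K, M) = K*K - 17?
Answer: 32236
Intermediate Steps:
S(K, M) = -17 + K**2 (S(K, M) = K**2 - 17 = -17 + K**2)
S(180, 76) - j(147) = (-17 + 180**2) - 1*147 = (-17 + 32400) - 147 = 32383 - 147 = 32236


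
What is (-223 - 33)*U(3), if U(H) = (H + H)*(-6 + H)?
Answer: 4608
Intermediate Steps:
U(H) = 2*H*(-6 + H) (U(H) = (2*H)*(-6 + H) = 2*H*(-6 + H))
(-223 - 33)*U(3) = (-223 - 33)*(2*3*(-6 + 3)) = -512*3*(-3) = -256*(-18) = 4608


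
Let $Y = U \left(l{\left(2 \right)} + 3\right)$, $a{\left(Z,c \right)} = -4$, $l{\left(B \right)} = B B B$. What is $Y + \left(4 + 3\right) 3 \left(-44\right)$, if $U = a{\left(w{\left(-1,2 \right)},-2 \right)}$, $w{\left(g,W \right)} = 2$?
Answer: $-968$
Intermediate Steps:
$l{\left(B \right)} = B^{3}$ ($l{\left(B \right)} = B^{2} B = B^{3}$)
$U = -4$
$Y = -44$ ($Y = - 4 \left(2^{3} + 3\right) = - 4 \left(8 + 3\right) = \left(-4\right) 11 = -44$)
$Y + \left(4 + 3\right) 3 \left(-44\right) = -44 + \left(4 + 3\right) 3 \left(-44\right) = -44 + 7 \cdot 3 \left(-44\right) = -44 + 21 \left(-44\right) = -44 - 924 = -968$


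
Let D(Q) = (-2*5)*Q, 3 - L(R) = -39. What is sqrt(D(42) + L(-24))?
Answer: 3*I*sqrt(42) ≈ 19.442*I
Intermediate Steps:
L(R) = 42 (L(R) = 3 - 1*(-39) = 3 + 39 = 42)
D(Q) = -10*Q
sqrt(D(42) + L(-24)) = sqrt(-10*42 + 42) = sqrt(-420 + 42) = sqrt(-378) = 3*I*sqrt(42)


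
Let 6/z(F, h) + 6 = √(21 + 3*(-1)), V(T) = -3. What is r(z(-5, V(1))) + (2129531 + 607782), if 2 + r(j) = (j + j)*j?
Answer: 2737323 + 8*√2 ≈ 2.7373e+6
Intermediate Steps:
z(F, h) = 6/(-6 + 3*√2) (z(F, h) = 6/(-6 + √(21 + 3*(-1))) = 6/(-6 + √(21 - 3)) = 6/(-6 + √18) = 6/(-6 + 3*√2))
r(j) = -2 + 2*j² (r(j) = -2 + (j + j)*j = -2 + (2*j)*j = -2 + 2*j²)
r(z(-5, V(1))) + (2129531 + 607782) = (-2 + 2*(-2 - √2)²) + (2129531 + 607782) = (-2 + 2*(-2 - √2)²) + 2737313 = 2737311 + 2*(-2 - √2)²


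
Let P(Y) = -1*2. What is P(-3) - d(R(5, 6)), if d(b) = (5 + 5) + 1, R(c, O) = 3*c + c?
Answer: -13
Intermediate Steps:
R(c, O) = 4*c
P(Y) = -2
d(b) = 11 (d(b) = 10 + 1 = 11)
P(-3) - d(R(5, 6)) = -2 - 1*11 = -2 - 11 = -13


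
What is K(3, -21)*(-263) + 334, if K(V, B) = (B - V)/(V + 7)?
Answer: 4826/5 ≈ 965.20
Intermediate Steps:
K(V, B) = (B - V)/(7 + V)
K(3, -21)*(-263) + 334 = ((-21 - 1*3)/(7 + 3))*(-263) + 334 = ((-21 - 3)/10)*(-263) + 334 = ((⅒)*(-24))*(-263) + 334 = -12/5*(-263) + 334 = 3156/5 + 334 = 4826/5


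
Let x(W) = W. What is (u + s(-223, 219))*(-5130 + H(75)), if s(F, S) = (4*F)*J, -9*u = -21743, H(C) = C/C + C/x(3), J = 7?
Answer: 175848112/9 ≈ 1.9539e+7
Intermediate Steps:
H(C) = 1 + C/3 (H(C) = C/C + C/3 = 1 + C*(⅓) = 1 + C/3)
u = 21743/9 (u = -⅑*(-21743) = 21743/9 ≈ 2415.9)
s(F, S) = 28*F (s(F, S) = (4*F)*7 = 28*F)
(u + s(-223, 219))*(-5130 + H(75)) = (21743/9 + 28*(-223))*(-5130 + (1 + (⅓)*75)) = (21743/9 - 6244)*(-5130 + (1 + 25)) = -34453*(-5130 + 26)/9 = -34453/9*(-5104) = 175848112/9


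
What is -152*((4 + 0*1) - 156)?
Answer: 23104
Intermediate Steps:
-152*((4 + 0*1) - 156) = -152*((4 + 0) - 156) = -152*(4 - 156) = -152*(-152) = 23104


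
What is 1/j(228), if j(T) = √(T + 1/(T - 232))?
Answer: 2*√911/911 ≈ 0.066263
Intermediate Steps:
j(T) = √(T + 1/(-232 + T))
1/j(228) = 1/(√((1 + 228*(-232 + 228))/(-232 + 228))) = 1/(√((1 + 228*(-4))/(-4))) = 1/(√(-(1 - 912)/4)) = 1/(√(-¼*(-911))) = 1/(√(911/4)) = 1/(√911/2) = 2*√911/911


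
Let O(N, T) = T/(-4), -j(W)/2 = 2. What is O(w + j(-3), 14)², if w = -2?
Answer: 49/4 ≈ 12.250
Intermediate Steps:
j(W) = -4 (j(W) = -2*2 = -4)
O(N, T) = -T/4 (O(N, T) = T*(-¼) = -T/4)
O(w + j(-3), 14)² = (-¼*14)² = (-7/2)² = 49/4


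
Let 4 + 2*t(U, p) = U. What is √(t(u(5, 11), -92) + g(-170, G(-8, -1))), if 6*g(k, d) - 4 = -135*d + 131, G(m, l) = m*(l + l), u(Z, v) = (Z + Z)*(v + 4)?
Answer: 23*I*√2/2 ≈ 16.263*I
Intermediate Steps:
u(Z, v) = 2*Z*(4 + v) (u(Z, v) = (2*Z)*(4 + v) = 2*Z*(4 + v))
t(U, p) = -2 + U/2
G(m, l) = 2*l*m (G(m, l) = m*(2*l) = 2*l*m)
g(k, d) = 45/2 - 45*d/2 (g(k, d) = ⅔ + (-135*d + 131)/6 = ⅔ + (131 - 135*d)/6 = ⅔ + (131/6 - 45*d/2) = 45/2 - 45*d/2)
√(t(u(5, 11), -92) + g(-170, G(-8, -1))) = √((-2 + (2*5*(4 + 11))/2) + (45/2 - 45*(-1)*(-8))) = √((-2 + (2*5*15)/2) + (45/2 - 45/2*16)) = √((-2 + (½)*150) + (45/2 - 360)) = √((-2 + 75) - 675/2) = √(73 - 675/2) = √(-529/2) = 23*I*√2/2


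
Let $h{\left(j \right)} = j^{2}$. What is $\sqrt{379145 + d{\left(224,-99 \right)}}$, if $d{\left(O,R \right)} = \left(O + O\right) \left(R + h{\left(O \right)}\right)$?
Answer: $3 \sqrt{2534849} \approx 4776.4$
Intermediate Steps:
$d{\left(O,R \right)} = 2 O \left(R + O^{2}\right)$ ($d{\left(O,R \right)} = \left(O + O\right) \left(R + O^{2}\right) = 2 O \left(R + O^{2}\right)$)
$\sqrt{379145 + d{\left(224,-99 \right)}} = \sqrt{379145 + 2 \cdot 224 \left(-99 + 224^{2}\right)} = \sqrt{379145 + 2 \cdot 224 \left(-99 + 50176\right)} = \sqrt{379145 + 2 \cdot 224 \cdot 50077} = \sqrt{379145 + 22434496} = \sqrt{22813641} = 3 \sqrt{2534849}$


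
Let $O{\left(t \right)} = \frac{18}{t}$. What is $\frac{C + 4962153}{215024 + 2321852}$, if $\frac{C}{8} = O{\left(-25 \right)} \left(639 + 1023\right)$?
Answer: $\frac{123814497}{63421900} \approx 1.9522$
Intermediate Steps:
$C = - \frac{239328}{25}$ ($C = 8 \frac{18}{-25} \left(639 + 1023\right) = 8 \cdot 18 \left(- \frac{1}{25}\right) 1662 = 8 \left(\left(- \frac{18}{25}\right) 1662\right) = 8 \left(- \frac{29916}{25}\right) = - \frac{239328}{25} \approx -9573.1$)
$\frac{C + 4962153}{215024 + 2321852} = \frac{- \frac{239328}{25} + 4962153}{215024 + 2321852} = \frac{123814497}{25 \cdot 2536876} = \frac{123814497}{25} \cdot \frac{1}{2536876} = \frac{123814497}{63421900}$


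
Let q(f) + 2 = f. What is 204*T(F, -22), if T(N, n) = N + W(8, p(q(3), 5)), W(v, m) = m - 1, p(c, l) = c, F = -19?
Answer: -3876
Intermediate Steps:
q(f) = -2 + f
W(v, m) = -1 + m
T(N, n) = N (T(N, n) = N + (-1 + (-2 + 3)) = N + (-1 + 1) = N + 0 = N)
204*T(F, -22) = 204*(-19) = -3876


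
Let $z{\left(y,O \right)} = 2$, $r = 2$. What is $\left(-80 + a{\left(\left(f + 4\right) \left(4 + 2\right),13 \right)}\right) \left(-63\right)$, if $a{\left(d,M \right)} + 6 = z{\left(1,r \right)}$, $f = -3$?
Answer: $5292$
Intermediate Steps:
$a{\left(d,M \right)} = -4$ ($a{\left(d,M \right)} = -6 + 2 = -4$)
$\left(-80 + a{\left(\left(f + 4\right) \left(4 + 2\right),13 \right)}\right) \left(-63\right) = \left(-80 - 4\right) \left(-63\right) = \left(-84\right) \left(-63\right) = 5292$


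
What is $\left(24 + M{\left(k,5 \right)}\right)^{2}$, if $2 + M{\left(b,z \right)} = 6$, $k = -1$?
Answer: $784$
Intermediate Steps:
$M{\left(b,z \right)} = 4$ ($M{\left(b,z \right)} = -2 + 6 = 4$)
$\left(24 + M{\left(k,5 \right)}\right)^{2} = \left(24 + 4\right)^{2} = 28^{2} = 784$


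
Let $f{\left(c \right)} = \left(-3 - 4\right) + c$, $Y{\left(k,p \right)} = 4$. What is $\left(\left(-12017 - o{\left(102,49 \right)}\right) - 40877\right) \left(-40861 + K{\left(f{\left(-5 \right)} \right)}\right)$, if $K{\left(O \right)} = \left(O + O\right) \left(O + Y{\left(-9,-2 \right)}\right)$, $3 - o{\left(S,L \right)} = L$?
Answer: $2149275312$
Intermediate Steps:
$f{\left(c \right)} = -7 + c$
$o{\left(S,L \right)} = 3 - L$
$K{\left(O \right)} = 2 O \left(4 + O\right)$ ($K{\left(O \right)} = \left(O + O\right) \left(O + 4\right) = 2 O \left(4 + O\right)$)
$\left(\left(-12017 - o{\left(102,49 \right)}\right) - 40877\right) \left(-40861 + K{\left(f{\left(-5 \right)} \right)}\right) = \left(\left(-12017 - \left(3 - 49\right)\right) - 40877\right) \left(-40861 + 2 \left(-7 - 5\right) \left(4 - 12\right)\right) = \left(\left(-12017 - \left(3 - 49\right)\right) - 40877\right) \left(-40861 + 2 \left(-12\right) \left(4 - 12\right)\right) = \left(\left(-12017 - -46\right) - 40877\right) \left(-40861 + 2 \left(-12\right) \left(-8\right)\right) = \left(\left(-12017 + 46\right) - 40877\right) \left(-40861 + 192\right) = \left(-11971 - 40877\right) \left(-40669\right) = \left(-52848\right) \left(-40669\right) = 2149275312$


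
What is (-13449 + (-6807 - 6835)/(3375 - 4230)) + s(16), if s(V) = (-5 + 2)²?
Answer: -604082/45 ≈ -13424.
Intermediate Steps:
s(V) = 9 (s(V) = (-3)² = 9)
(-13449 + (-6807 - 6835)/(3375 - 4230)) + s(16) = (-13449 + (-6807 - 6835)/(3375 - 4230)) + 9 = (-13449 - 13642/(-855)) + 9 = (-13449 - 13642*(-1/855)) + 9 = (-13449 + 718/45) + 9 = -604487/45 + 9 = -604082/45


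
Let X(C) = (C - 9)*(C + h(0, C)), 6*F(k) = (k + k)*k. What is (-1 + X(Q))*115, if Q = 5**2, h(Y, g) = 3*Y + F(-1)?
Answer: 139495/3 ≈ 46498.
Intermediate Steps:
F(k) = k**2/3 (F(k) = ((k + k)*k)/6 = ((2*k)*k)/6 = (2*k**2)/6 = k**2/3)
h(Y, g) = 1/3 + 3*Y (h(Y, g) = 3*Y + (1/3)*(-1)**2 = 3*Y + (1/3)*1 = 3*Y + 1/3 = 1/3 + 3*Y)
Q = 25
X(C) = (-9 + C)*(1/3 + C) (X(C) = (C - 9)*(C + (1/3 + 3*0)) = (-9 + C)*(C + (1/3 + 0)) = (-9 + C)*(C + 1/3) = (-9 + C)*(1/3 + C))
(-1 + X(Q))*115 = (-1 + (-3 + 25**2 - 26/3*25))*115 = (-1 + (-3 + 625 - 650/3))*115 = (-1 + 1216/3)*115 = (1213/3)*115 = 139495/3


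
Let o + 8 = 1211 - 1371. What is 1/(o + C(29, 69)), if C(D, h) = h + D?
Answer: -1/70 ≈ -0.014286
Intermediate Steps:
C(D, h) = D + h
o = -168 (o = -8 + (1211 - 1371) = -8 - 160 = -168)
1/(o + C(29, 69)) = 1/(-168 + (29 + 69)) = 1/(-168 + 98) = 1/(-70) = -1/70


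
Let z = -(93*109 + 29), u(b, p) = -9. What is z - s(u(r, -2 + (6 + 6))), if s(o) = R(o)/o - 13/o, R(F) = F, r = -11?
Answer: -91516/9 ≈ -10168.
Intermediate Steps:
z = -10166 (z = -(10137 + 29) = -1*10166 = -10166)
s(o) = 1 - 13/o (s(o) = o/o - 13/o = 1 - 13/o)
z - s(u(r, -2 + (6 + 6))) = -10166 - (-13 - 9)/(-9) = -10166 - (-1)*(-22)/9 = -10166 - 1*22/9 = -10166 - 22/9 = -91516/9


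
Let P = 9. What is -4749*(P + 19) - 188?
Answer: -133160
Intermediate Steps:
-4749*(P + 19) - 188 = -4749*(9 + 19) - 188 = -4749*28 - 188 = -1583*84 - 188 = -132972 - 188 = -133160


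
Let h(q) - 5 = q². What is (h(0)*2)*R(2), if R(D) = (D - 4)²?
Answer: 40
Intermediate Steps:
h(q) = 5 + q²
R(D) = (-4 + D)²
(h(0)*2)*R(2) = ((5 + 0²)*2)*(-4 + 2)² = ((5 + 0)*2)*(-2)² = (5*2)*4 = 10*4 = 40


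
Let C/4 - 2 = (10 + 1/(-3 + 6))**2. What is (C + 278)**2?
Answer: 41190724/81 ≈ 5.0853e+5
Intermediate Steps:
C = 3916/9 (C = 8 + 4*(10 + 1/(-3 + 6))**2 = 8 + 4*(10 + 1/3)**2 = 8 + 4*(31/3)**2 = 8 + 4*(961/9) = 8 + 3844/9 = 3916/9 ≈ 435.11)
(C + 278)**2 = (3916/9 + 278)**2 = (6418/9)**2 = 41190724/81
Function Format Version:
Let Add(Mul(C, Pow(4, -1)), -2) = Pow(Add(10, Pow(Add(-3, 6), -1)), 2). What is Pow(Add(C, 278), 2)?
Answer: Rational(41190724, 81) ≈ 5.0853e+5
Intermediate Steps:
C = Rational(3916, 9) (C = Add(8, Mul(4, Pow(Add(10, Pow(Add(-3, 6), -1)), 2))) = Add(8, Mul(4, Pow(Add(10, Pow(3, -1)), 2))) = Add(8, Mul(4, Pow(Add(10, Rational(1, 3)), 2))) = Add(8, Mul(4, Pow(Rational(31, 3), 2))) = Add(8, Mul(4, Rational(961, 9))) = Add(8, Rational(3844, 9)) = Rational(3916, 9) ≈ 435.11)
Pow(Add(C, 278), 2) = Pow(Add(Rational(3916, 9), 278), 2) = Pow(Rational(6418, 9), 2) = Rational(41190724, 81)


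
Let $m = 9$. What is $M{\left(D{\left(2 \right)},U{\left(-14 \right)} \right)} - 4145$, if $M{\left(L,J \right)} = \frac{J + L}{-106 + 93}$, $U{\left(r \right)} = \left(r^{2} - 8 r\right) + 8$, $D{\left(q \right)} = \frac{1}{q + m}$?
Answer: $- \frac{596212}{143} \approx -4169.3$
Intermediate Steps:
$D{\left(q \right)} = \frac{1}{9 + q}$ ($D{\left(q \right)} = \frac{1}{q + 9} = \frac{1}{9 + q}$)
$U{\left(r \right)} = 8 + r^{2} - 8 r$
$M{\left(L,J \right)} = - \frac{J}{13} - \frac{L}{13}$ ($M{\left(L,J \right)} = \frac{J + L}{-13} = \left(J + L\right) \left(- \frac{1}{13}\right) = - \frac{J}{13} - \frac{L}{13}$)
$M{\left(D{\left(2 \right)},U{\left(-14 \right)} \right)} - 4145 = \left(- \frac{8 + \left(-14\right)^{2} - -112}{13} - \frac{1}{13 \left(9 + 2\right)}\right) - 4145 = \left(- \frac{8 + 196 + 112}{13} - \frac{1}{13 \cdot 11}\right) - 4145 = \left(\left(- \frac{1}{13}\right) 316 - \frac{1}{143}\right) - 4145 = \left(- \frac{316}{13} - \frac{1}{143}\right) - 4145 = - \frac{3477}{143} - 4145 = - \frac{596212}{143}$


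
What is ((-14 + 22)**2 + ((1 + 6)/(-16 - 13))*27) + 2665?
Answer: 78952/29 ≈ 2722.5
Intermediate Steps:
((-14 + 22)**2 + ((1 + 6)/(-16 - 13))*27) + 2665 = (8**2 + (7/(-29))*27) + 2665 = (64 + (7*(-1/29))*27) + 2665 = (64 - 7/29*27) + 2665 = (64 - 189/29) + 2665 = 1667/29 + 2665 = 78952/29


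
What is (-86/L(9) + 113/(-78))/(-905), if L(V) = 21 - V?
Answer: 112/11765 ≈ 0.0095198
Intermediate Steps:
(-86/L(9) + 113/(-78))/(-905) = (-86/(21 - 1*9) + 113/(-78))/(-905) = (-86/(21 - 9) + 113*(-1/78))*(-1/905) = (-86/12 - 113/78)*(-1/905) = (-86*1/12 - 113/78)*(-1/905) = (-43/6 - 113/78)*(-1/905) = -112/13*(-1/905) = 112/11765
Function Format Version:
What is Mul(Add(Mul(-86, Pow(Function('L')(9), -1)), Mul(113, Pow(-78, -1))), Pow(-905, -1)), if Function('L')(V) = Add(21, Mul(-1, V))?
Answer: Rational(112, 11765) ≈ 0.0095198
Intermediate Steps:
Mul(Add(Mul(-86, Pow(Function('L')(9), -1)), Mul(113, Pow(-78, -1))), Pow(-905, -1)) = Mul(Add(Mul(-86, Pow(Add(21, Mul(-1, 9)), -1)), Mul(113, Pow(-78, -1))), Pow(-905, -1)) = Mul(Add(Mul(-86, Pow(Add(21, -9), -1)), Mul(113, Rational(-1, 78))), Rational(-1, 905)) = Mul(Add(Mul(-86, Pow(12, -1)), Rational(-113, 78)), Rational(-1, 905)) = Mul(Add(Mul(-86, Rational(1, 12)), Rational(-113, 78)), Rational(-1, 905)) = Mul(Add(Rational(-43, 6), Rational(-113, 78)), Rational(-1, 905)) = Mul(Rational(-112, 13), Rational(-1, 905)) = Rational(112, 11765)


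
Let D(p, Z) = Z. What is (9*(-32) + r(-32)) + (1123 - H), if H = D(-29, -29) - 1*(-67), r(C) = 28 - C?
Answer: 857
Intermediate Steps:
H = 38 (H = -29 - 1*(-67) = -29 + 67 = 38)
(9*(-32) + r(-32)) + (1123 - H) = (9*(-32) + (28 - 1*(-32))) + (1123 - 1*38) = (-288 + (28 + 32)) + (1123 - 38) = (-288 + 60) + 1085 = -228 + 1085 = 857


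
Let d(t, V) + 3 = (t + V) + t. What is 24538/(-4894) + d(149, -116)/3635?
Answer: -44159802/8894845 ≈ -4.9647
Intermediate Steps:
d(t, V) = -3 + V + 2*t (d(t, V) = -3 + ((t + V) + t) = -3 + ((V + t) + t) = -3 + (V + 2*t) = -3 + V + 2*t)
24538/(-4894) + d(149, -116)/3635 = 24538/(-4894) + (-3 - 116 + 2*149)/3635 = 24538*(-1/4894) + (-3 - 116 + 298)*(1/3635) = -12269/2447 + 179*(1/3635) = -12269/2447 + 179/3635 = -44159802/8894845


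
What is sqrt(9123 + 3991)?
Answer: sqrt(13114) ≈ 114.52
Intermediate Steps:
sqrt(9123 + 3991) = sqrt(13114)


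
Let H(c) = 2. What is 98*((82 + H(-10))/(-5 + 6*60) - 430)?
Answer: -14951468/355 ≈ -42117.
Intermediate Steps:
98*((82 + H(-10))/(-5 + 6*60) - 430) = 98*((82 + 2)/(-5 + 6*60) - 430) = 98*(84/(-5 + 360) - 430) = 98*(84/355 - 430) = 98*(-152566/355) = -14951468/355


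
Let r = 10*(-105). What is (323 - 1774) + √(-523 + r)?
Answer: -1451 + 11*I*√13 ≈ -1451.0 + 39.661*I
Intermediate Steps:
r = -1050
(323 - 1774) + √(-523 + r) = (323 - 1774) + √(-523 - 1050) = -1451 + √(-1573) = -1451 + 11*I*√13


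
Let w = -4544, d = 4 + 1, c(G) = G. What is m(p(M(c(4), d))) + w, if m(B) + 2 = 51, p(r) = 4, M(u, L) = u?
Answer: -4495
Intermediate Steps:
d = 5
m(B) = 49 (m(B) = -2 + 51 = 49)
m(p(M(c(4), d))) + w = 49 - 4544 = -4495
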